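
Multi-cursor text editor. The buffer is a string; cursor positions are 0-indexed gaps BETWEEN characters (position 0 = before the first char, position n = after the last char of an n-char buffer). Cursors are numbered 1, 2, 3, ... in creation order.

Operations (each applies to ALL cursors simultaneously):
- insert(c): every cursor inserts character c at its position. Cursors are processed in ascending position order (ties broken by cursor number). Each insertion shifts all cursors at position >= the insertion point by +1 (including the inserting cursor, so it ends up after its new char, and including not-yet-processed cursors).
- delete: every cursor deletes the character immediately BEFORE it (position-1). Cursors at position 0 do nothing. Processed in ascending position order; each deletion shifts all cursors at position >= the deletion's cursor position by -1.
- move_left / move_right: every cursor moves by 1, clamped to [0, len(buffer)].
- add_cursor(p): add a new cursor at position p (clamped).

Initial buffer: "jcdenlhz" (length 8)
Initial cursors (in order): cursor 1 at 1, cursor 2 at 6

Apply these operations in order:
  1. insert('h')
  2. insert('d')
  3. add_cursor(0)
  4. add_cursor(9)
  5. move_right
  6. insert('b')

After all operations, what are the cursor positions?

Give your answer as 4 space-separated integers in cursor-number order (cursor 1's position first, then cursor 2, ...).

Answer: 6 15 2 13

Derivation:
After op 1 (insert('h')): buffer="jhcdenlhhz" (len 10), cursors c1@2 c2@8, authorship .1.....2..
After op 2 (insert('d')): buffer="jhdcdenlhdhz" (len 12), cursors c1@3 c2@10, authorship .11.....22..
After op 3 (add_cursor(0)): buffer="jhdcdenlhdhz" (len 12), cursors c3@0 c1@3 c2@10, authorship .11.....22..
After op 4 (add_cursor(9)): buffer="jhdcdenlhdhz" (len 12), cursors c3@0 c1@3 c4@9 c2@10, authorship .11.....22..
After op 5 (move_right): buffer="jhdcdenlhdhz" (len 12), cursors c3@1 c1@4 c4@10 c2@11, authorship .11.....22..
After op 6 (insert('b')): buffer="jbhdcbdenlhdbhbz" (len 16), cursors c3@2 c1@6 c4@13 c2@15, authorship .311.1....224.2.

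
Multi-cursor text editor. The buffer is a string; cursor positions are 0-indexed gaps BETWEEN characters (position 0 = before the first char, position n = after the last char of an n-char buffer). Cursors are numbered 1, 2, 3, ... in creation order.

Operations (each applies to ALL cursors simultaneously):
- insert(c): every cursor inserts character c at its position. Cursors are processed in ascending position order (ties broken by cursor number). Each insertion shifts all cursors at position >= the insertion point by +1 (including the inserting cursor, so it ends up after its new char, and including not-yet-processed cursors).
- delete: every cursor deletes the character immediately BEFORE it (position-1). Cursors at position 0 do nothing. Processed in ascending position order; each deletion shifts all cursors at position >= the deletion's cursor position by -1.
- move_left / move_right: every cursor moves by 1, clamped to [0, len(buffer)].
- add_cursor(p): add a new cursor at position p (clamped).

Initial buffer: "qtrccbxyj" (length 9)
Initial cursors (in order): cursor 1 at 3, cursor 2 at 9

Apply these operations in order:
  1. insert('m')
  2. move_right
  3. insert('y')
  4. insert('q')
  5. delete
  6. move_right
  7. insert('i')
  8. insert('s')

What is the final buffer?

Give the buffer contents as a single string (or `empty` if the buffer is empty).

After op 1 (insert('m')): buffer="qtrmccbxyjm" (len 11), cursors c1@4 c2@11, authorship ...1......2
After op 2 (move_right): buffer="qtrmccbxyjm" (len 11), cursors c1@5 c2@11, authorship ...1......2
After op 3 (insert('y')): buffer="qtrmcycbxyjmy" (len 13), cursors c1@6 c2@13, authorship ...1.1.....22
After op 4 (insert('q')): buffer="qtrmcyqcbxyjmyq" (len 15), cursors c1@7 c2@15, authorship ...1.11.....222
After op 5 (delete): buffer="qtrmcycbxyjmy" (len 13), cursors c1@6 c2@13, authorship ...1.1.....22
After op 6 (move_right): buffer="qtrmcycbxyjmy" (len 13), cursors c1@7 c2@13, authorship ...1.1.....22
After op 7 (insert('i')): buffer="qtrmcycibxyjmyi" (len 15), cursors c1@8 c2@15, authorship ...1.1.1....222
After op 8 (insert('s')): buffer="qtrmcycisbxyjmyis" (len 17), cursors c1@9 c2@17, authorship ...1.1.11....2222

Answer: qtrmcycisbxyjmyis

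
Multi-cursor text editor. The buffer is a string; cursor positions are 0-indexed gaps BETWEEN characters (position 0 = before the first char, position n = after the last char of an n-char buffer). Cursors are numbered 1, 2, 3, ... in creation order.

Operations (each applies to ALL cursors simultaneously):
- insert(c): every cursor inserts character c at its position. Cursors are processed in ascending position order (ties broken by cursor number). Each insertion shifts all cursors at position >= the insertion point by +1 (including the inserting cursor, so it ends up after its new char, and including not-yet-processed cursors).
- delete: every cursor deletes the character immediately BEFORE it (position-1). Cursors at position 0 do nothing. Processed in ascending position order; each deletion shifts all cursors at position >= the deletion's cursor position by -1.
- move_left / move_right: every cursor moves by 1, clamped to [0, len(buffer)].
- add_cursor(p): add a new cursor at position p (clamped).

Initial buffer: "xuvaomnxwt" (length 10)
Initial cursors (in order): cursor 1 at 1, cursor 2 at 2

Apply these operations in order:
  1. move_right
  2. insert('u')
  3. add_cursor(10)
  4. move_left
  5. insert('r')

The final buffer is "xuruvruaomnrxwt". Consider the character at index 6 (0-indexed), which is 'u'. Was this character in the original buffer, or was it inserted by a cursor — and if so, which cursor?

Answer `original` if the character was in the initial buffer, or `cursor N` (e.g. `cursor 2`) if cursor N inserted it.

Answer: cursor 2

Derivation:
After op 1 (move_right): buffer="xuvaomnxwt" (len 10), cursors c1@2 c2@3, authorship ..........
After op 2 (insert('u')): buffer="xuuvuaomnxwt" (len 12), cursors c1@3 c2@5, authorship ..1.2.......
After op 3 (add_cursor(10)): buffer="xuuvuaomnxwt" (len 12), cursors c1@3 c2@5 c3@10, authorship ..1.2.......
After op 4 (move_left): buffer="xuuvuaomnxwt" (len 12), cursors c1@2 c2@4 c3@9, authorship ..1.2.......
After op 5 (insert('r')): buffer="xuruvruaomnrxwt" (len 15), cursors c1@3 c2@6 c3@12, authorship ..11.22....3...
Authorship (.=original, N=cursor N): . . 1 1 . 2 2 . . . . 3 . . .
Index 6: author = 2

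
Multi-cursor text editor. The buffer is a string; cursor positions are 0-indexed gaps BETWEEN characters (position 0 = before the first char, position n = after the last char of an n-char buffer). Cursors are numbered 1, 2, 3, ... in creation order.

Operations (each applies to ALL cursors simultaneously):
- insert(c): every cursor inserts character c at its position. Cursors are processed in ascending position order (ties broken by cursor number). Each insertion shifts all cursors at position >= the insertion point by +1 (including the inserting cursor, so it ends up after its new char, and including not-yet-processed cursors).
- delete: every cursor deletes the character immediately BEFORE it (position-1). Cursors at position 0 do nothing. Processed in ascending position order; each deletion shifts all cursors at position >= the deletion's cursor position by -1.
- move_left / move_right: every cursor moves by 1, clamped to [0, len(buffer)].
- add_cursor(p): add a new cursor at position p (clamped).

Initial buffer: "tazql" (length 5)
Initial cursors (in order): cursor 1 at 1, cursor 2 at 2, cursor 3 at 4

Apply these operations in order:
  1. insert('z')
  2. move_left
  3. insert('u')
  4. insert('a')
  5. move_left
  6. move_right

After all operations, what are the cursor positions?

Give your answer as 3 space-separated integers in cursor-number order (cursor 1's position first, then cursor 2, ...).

After op 1 (insert('z')): buffer="tzazzqzl" (len 8), cursors c1@2 c2@4 c3@7, authorship .1.2..3.
After op 2 (move_left): buffer="tzazzqzl" (len 8), cursors c1@1 c2@3 c3@6, authorship .1.2..3.
After op 3 (insert('u')): buffer="tuzauzzquzl" (len 11), cursors c1@2 c2@5 c3@9, authorship .11.22..33.
After op 4 (insert('a')): buffer="tuazauazzquazl" (len 14), cursors c1@3 c2@7 c3@12, authorship .111.222..333.
After op 5 (move_left): buffer="tuazauazzquazl" (len 14), cursors c1@2 c2@6 c3@11, authorship .111.222..333.
After op 6 (move_right): buffer="tuazauazzquazl" (len 14), cursors c1@3 c2@7 c3@12, authorship .111.222..333.

Answer: 3 7 12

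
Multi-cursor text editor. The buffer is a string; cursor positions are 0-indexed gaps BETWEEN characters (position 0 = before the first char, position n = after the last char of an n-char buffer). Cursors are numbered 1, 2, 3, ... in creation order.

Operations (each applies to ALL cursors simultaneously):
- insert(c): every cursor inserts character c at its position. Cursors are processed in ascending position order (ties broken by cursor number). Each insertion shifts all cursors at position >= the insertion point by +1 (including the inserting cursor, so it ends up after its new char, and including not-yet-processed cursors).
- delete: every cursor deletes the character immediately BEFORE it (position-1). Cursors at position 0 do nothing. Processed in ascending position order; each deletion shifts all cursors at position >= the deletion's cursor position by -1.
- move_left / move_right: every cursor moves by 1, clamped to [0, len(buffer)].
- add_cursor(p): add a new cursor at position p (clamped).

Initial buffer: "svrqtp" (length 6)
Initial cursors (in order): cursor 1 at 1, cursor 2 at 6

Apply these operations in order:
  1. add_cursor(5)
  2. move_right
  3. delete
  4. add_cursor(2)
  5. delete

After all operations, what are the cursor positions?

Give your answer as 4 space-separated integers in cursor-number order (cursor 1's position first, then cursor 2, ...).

After op 1 (add_cursor(5)): buffer="svrqtp" (len 6), cursors c1@1 c3@5 c2@6, authorship ......
After op 2 (move_right): buffer="svrqtp" (len 6), cursors c1@2 c2@6 c3@6, authorship ......
After op 3 (delete): buffer="srq" (len 3), cursors c1@1 c2@3 c3@3, authorship ...
After op 4 (add_cursor(2)): buffer="srq" (len 3), cursors c1@1 c4@2 c2@3 c3@3, authorship ...
After op 5 (delete): buffer="" (len 0), cursors c1@0 c2@0 c3@0 c4@0, authorship 

Answer: 0 0 0 0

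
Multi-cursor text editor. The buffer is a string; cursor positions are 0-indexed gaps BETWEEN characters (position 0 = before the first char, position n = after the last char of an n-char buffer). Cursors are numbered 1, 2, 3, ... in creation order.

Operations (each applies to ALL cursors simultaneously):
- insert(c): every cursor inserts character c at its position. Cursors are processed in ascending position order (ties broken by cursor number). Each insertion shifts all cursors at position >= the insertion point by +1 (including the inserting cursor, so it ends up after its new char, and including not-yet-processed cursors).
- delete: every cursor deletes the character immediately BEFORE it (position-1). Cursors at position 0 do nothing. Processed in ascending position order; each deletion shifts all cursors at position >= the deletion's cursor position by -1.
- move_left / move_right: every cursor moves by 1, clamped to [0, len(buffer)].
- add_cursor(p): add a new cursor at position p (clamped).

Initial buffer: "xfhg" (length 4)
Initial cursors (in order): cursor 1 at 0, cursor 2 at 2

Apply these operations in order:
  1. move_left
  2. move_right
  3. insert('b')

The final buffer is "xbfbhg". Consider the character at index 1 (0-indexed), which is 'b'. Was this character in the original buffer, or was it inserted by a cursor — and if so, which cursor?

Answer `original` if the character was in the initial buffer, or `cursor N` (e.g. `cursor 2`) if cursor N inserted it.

After op 1 (move_left): buffer="xfhg" (len 4), cursors c1@0 c2@1, authorship ....
After op 2 (move_right): buffer="xfhg" (len 4), cursors c1@1 c2@2, authorship ....
After op 3 (insert('b')): buffer="xbfbhg" (len 6), cursors c1@2 c2@4, authorship .1.2..
Authorship (.=original, N=cursor N): . 1 . 2 . .
Index 1: author = 1

Answer: cursor 1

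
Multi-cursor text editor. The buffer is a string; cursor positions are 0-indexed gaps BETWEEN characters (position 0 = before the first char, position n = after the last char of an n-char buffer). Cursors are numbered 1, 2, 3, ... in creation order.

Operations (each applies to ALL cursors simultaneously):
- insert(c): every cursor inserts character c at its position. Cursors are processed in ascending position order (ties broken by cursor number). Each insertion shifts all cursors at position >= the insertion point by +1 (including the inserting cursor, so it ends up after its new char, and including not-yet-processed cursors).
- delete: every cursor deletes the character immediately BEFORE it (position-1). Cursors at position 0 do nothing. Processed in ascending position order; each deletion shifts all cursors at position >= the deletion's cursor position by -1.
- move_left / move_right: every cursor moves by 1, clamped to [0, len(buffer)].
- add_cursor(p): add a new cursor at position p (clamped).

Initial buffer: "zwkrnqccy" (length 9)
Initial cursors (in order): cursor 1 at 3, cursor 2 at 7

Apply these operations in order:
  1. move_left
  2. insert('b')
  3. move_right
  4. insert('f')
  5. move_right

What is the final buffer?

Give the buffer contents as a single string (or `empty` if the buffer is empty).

Answer: zwbkfrnqbcfcy

Derivation:
After op 1 (move_left): buffer="zwkrnqccy" (len 9), cursors c1@2 c2@6, authorship .........
After op 2 (insert('b')): buffer="zwbkrnqbccy" (len 11), cursors c1@3 c2@8, authorship ..1....2...
After op 3 (move_right): buffer="zwbkrnqbccy" (len 11), cursors c1@4 c2@9, authorship ..1....2...
After op 4 (insert('f')): buffer="zwbkfrnqbcfcy" (len 13), cursors c1@5 c2@11, authorship ..1.1...2.2..
After op 5 (move_right): buffer="zwbkfrnqbcfcy" (len 13), cursors c1@6 c2@12, authorship ..1.1...2.2..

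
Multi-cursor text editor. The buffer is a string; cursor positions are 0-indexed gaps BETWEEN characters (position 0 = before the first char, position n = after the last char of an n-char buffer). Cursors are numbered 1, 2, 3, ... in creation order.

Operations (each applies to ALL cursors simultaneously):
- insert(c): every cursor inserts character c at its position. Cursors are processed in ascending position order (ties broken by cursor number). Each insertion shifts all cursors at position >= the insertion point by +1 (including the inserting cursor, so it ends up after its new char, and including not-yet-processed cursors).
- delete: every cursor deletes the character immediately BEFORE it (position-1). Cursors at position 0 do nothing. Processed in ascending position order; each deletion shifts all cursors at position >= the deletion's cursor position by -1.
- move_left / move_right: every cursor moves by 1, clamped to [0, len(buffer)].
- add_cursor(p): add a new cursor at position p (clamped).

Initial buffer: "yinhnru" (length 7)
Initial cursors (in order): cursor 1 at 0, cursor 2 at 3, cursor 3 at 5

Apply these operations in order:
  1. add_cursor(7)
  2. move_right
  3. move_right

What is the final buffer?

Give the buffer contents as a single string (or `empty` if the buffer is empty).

Answer: yinhnru

Derivation:
After op 1 (add_cursor(7)): buffer="yinhnru" (len 7), cursors c1@0 c2@3 c3@5 c4@7, authorship .......
After op 2 (move_right): buffer="yinhnru" (len 7), cursors c1@1 c2@4 c3@6 c4@7, authorship .......
After op 3 (move_right): buffer="yinhnru" (len 7), cursors c1@2 c2@5 c3@7 c4@7, authorship .......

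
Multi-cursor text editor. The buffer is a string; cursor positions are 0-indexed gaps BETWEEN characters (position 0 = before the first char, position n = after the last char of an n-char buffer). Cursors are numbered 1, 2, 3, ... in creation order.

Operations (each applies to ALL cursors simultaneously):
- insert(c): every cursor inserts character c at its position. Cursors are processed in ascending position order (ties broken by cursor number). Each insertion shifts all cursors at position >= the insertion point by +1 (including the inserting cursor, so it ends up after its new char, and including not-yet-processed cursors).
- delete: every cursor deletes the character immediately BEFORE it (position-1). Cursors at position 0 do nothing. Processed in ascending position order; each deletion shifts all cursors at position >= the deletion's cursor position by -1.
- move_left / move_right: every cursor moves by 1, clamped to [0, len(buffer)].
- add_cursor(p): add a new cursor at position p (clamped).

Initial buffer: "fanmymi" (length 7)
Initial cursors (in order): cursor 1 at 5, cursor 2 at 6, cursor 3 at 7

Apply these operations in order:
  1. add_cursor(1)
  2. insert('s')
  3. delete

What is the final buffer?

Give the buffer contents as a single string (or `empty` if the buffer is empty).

After op 1 (add_cursor(1)): buffer="fanmymi" (len 7), cursors c4@1 c1@5 c2@6 c3@7, authorship .......
After op 2 (insert('s')): buffer="fsanmysmsis" (len 11), cursors c4@2 c1@7 c2@9 c3@11, authorship .4....1.2.3
After op 3 (delete): buffer="fanmymi" (len 7), cursors c4@1 c1@5 c2@6 c3@7, authorship .......

Answer: fanmymi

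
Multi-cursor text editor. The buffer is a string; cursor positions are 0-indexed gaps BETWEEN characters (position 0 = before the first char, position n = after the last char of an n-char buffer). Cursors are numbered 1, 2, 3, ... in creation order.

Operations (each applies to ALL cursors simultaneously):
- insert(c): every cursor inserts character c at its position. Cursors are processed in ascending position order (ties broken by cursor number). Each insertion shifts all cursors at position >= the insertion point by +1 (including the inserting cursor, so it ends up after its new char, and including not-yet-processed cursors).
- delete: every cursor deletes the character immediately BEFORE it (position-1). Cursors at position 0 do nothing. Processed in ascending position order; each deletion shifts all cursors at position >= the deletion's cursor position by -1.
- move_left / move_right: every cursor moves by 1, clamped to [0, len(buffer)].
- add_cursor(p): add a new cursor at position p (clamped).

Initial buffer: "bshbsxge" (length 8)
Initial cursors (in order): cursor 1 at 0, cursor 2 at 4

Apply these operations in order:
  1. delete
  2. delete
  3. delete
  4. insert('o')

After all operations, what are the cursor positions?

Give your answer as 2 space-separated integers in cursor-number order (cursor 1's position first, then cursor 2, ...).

After op 1 (delete): buffer="bshsxge" (len 7), cursors c1@0 c2@3, authorship .......
After op 2 (delete): buffer="bssxge" (len 6), cursors c1@0 c2@2, authorship ......
After op 3 (delete): buffer="bsxge" (len 5), cursors c1@0 c2@1, authorship .....
After op 4 (insert('o')): buffer="obosxge" (len 7), cursors c1@1 c2@3, authorship 1.2....

Answer: 1 3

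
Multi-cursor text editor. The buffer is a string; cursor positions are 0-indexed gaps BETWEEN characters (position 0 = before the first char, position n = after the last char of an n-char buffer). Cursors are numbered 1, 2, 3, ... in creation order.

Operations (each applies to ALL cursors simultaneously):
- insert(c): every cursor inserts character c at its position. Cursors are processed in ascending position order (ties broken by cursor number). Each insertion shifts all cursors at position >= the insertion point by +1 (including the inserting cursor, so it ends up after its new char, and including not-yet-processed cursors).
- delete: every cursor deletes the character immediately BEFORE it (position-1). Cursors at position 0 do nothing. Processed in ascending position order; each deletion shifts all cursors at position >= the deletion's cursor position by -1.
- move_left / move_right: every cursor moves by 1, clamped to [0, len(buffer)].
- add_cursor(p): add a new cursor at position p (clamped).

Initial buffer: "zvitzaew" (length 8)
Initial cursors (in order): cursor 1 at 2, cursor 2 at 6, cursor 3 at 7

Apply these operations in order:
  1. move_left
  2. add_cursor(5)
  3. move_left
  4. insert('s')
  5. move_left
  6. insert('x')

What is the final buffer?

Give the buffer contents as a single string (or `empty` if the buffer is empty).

Answer: xszvitsxxszxsaew

Derivation:
After op 1 (move_left): buffer="zvitzaew" (len 8), cursors c1@1 c2@5 c3@6, authorship ........
After op 2 (add_cursor(5)): buffer="zvitzaew" (len 8), cursors c1@1 c2@5 c4@5 c3@6, authorship ........
After op 3 (move_left): buffer="zvitzaew" (len 8), cursors c1@0 c2@4 c4@4 c3@5, authorship ........
After op 4 (insert('s')): buffer="szvitsszsaew" (len 12), cursors c1@1 c2@7 c4@7 c3@9, authorship 1....24.3...
After op 5 (move_left): buffer="szvitsszsaew" (len 12), cursors c1@0 c2@6 c4@6 c3@8, authorship 1....24.3...
After op 6 (insert('x')): buffer="xszvitsxxszxsaew" (len 16), cursors c1@1 c2@9 c4@9 c3@12, authorship 11....2244.33...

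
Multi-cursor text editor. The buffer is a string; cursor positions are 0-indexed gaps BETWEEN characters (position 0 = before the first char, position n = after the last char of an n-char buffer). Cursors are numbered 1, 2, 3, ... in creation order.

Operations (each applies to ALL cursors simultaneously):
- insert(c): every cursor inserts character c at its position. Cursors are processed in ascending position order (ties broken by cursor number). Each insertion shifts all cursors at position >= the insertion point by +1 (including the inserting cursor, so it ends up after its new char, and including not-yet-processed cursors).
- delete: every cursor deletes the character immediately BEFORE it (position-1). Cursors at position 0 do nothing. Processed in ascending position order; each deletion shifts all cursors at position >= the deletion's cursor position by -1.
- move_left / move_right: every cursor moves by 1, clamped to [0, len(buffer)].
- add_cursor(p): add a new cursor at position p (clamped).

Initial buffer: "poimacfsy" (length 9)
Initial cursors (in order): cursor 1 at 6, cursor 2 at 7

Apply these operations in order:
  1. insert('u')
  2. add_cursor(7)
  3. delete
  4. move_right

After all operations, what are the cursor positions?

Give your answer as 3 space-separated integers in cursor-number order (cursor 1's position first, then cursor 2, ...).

Answer: 6 7 6

Derivation:
After op 1 (insert('u')): buffer="poimacufusy" (len 11), cursors c1@7 c2@9, authorship ......1.2..
After op 2 (add_cursor(7)): buffer="poimacufusy" (len 11), cursors c1@7 c3@7 c2@9, authorship ......1.2..
After op 3 (delete): buffer="poimafsy" (len 8), cursors c1@5 c3@5 c2@6, authorship ........
After op 4 (move_right): buffer="poimafsy" (len 8), cursors c1@6 c3@6 c2@7, authorship ........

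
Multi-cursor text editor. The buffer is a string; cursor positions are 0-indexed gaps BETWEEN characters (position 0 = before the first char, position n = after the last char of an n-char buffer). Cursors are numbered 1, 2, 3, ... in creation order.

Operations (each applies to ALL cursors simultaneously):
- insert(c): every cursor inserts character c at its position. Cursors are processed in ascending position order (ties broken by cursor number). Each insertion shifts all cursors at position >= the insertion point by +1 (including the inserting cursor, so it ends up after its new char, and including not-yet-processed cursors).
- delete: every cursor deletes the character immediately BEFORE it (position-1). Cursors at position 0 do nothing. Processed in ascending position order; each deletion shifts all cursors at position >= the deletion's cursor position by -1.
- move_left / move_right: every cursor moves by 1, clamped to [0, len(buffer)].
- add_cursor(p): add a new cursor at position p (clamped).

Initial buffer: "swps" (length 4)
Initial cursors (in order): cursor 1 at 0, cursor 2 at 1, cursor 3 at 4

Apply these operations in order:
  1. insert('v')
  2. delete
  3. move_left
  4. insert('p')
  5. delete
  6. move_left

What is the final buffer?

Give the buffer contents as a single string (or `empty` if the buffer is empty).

Answer: swps

Derivation:
After op 1 (insert('v')): buffer="vsvwpsv" (len 7), cursors c1@1 c2@3 c3@7, authorship 1.2...3
After op 2 (delete): buffer="swps" (len 4), cursors c1@0 c2@1 c3@4, authorship ....
After op 3 (move_left): buffer="swps" (len 4), cursors c1@0 c2@0 c3@3, authorship ....
After op 4 (insert('p')): buffer="ppswpps" (len 7), cursors c1@2 c2@2 c3@6, authorship 12...3.
After op 5 (delete): buffer="swps" (len 4), cursors c1@0 c2@0 c3@3, authorship ....
After op 6 (move_left): buffer="swps" (len 4), cursors c1@0 c2@0 c3@2, authorship ....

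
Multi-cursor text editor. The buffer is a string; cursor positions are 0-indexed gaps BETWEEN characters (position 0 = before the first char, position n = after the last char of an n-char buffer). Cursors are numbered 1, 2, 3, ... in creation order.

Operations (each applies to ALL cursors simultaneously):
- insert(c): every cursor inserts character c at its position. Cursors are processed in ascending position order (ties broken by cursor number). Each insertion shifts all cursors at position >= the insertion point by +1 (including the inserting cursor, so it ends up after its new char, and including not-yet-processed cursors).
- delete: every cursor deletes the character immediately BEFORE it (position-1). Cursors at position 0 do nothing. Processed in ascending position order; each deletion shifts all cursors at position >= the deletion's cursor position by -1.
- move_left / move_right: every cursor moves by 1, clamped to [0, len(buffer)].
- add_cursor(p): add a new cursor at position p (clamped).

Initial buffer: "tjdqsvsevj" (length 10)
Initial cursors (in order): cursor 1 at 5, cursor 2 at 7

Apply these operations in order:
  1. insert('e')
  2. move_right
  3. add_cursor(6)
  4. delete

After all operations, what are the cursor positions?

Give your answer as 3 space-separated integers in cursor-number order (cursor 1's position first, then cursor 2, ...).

After op 1 (insert('e')): buffer="tjdqsevseevj" (len 12), cursors c1@6 c2@9, authorship .....1..2...
After op 2 (move_right): buffer="tjdqsevseevj" (len 12), cursors c1@7 c2@10, authorship .....1..2...
After op 3 (add_cursor(6)): buffer="tjdqsevseevj" (len 12), cursors c3@6 c1@7 c2@10, authorship .....1..2...
After op 4 (delete): buffer="tjdqssevj" (len 9), cursors c1@5 c3@5 c2@7, authorship ......2..

Answer: 5 7 5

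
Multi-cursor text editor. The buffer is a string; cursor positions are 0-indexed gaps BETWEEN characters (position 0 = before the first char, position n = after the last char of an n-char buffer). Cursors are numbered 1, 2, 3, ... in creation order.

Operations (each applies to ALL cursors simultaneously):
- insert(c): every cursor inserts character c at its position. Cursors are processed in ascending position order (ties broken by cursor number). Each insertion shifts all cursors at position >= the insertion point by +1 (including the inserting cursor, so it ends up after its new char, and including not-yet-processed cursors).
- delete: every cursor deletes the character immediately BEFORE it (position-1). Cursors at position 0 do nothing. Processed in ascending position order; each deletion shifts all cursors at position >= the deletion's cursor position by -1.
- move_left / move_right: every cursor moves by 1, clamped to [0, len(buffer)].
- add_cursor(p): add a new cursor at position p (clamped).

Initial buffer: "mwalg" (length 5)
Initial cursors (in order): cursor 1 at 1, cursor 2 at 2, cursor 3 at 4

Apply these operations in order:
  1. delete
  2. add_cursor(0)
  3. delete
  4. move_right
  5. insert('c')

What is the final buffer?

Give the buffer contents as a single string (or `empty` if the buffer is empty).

After op 1 (delete): buffer="ag" (len 2), cursors c1@0 c2@0 c3@1, authorship ..
After op 2 (add_cursor(0)): buffer="ag" (len 2), cursors c1@0 c2@0 c4@0 c3@1, authorship ..
After op 3 (delete): buffer="g" (len 1), cursors c1@0 c2@0 c3@0 c4@0, authorship .
After op 4 (move_right): buffer="g" (len 1), cursors c1@1 c2@1 c3@1 c4@1, authorship .
After op 5 (insert('c')): buffer="gcccc" (len 5), cursors c1@5 c2@5 c3@5 c4@5, authorship .1234

Answer: gcccc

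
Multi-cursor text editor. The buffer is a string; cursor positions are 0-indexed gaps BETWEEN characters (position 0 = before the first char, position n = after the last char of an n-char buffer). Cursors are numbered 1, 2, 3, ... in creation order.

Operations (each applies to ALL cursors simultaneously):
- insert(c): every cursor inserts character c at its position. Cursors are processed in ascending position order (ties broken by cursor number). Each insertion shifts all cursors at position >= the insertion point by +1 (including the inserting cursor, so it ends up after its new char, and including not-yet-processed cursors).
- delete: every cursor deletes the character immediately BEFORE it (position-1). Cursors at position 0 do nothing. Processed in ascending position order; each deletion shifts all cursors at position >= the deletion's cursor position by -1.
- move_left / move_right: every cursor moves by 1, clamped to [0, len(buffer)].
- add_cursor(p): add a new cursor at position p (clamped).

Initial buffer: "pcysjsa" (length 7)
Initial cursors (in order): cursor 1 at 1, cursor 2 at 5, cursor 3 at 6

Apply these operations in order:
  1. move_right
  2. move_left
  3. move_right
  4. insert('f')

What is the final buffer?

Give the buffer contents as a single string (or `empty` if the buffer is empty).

After op 1 (move_right): buffer="pcysjsa" (len 7), cursors c1@2 c2@6 c3@7, authorship .......
After op 2 (move_left): buffer="pcysjsa" (len 7), cursors c1@1 c2@5 c3@6, authorship .......
After op 3 (move_right): buffer="pcysjsa" (len 7), cursors c1@2 c2@6 c3@7, authorship .......
After op 4 (insert('f')): buffer="pcfysjsfaf" (len 10), cursors c1@3 c2@8 c3@10, authorship ..1....2.3

Answer: pcfysjsfaf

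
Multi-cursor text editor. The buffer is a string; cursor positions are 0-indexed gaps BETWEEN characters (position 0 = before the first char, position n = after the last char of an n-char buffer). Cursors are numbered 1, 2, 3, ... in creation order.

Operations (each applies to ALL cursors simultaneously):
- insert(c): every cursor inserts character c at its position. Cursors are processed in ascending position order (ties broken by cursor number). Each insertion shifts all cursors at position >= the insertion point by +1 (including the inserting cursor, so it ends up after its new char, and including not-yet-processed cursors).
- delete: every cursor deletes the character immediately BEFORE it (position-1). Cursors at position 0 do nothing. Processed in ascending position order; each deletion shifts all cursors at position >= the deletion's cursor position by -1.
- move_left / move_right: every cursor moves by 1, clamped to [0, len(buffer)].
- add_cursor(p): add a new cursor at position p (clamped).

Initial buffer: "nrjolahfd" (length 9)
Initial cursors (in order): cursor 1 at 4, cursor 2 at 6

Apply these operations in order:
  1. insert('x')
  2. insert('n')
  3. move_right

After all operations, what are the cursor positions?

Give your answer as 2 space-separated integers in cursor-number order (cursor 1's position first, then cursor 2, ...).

Answer: 7 11

Derivation:
After op 1 (insert('x')): buffer="nrjoxlaxhfd" (len 11), cursors c1@5 c2@8, authorship ....1..2...
After op 2 (insert('n')): buffer="nrjoxnlaxnhfd" (len 13), cursors c1@6 c2@10, authorship ....11..22...
After op 3 (move_right): buffer="nrjoxnlaxnhfd" (len 13), cursors c1@7 c2@11, authorship ....11..22...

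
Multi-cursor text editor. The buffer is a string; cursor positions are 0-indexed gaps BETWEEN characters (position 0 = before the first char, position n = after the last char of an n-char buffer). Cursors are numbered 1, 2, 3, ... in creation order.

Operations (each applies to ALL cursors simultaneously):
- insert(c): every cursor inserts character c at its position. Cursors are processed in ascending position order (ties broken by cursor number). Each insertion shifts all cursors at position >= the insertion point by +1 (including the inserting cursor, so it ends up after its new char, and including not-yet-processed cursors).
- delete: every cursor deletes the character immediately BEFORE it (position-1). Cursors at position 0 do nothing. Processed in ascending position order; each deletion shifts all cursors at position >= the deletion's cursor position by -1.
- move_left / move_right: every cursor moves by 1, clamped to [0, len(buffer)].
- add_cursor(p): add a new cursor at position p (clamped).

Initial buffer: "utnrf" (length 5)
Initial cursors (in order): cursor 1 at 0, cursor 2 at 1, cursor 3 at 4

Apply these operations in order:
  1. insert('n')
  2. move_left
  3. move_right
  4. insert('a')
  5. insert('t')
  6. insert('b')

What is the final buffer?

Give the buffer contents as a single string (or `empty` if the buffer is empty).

Answer: natbunatbtnrnatbf

Derivation:
After op 1 (insert('n')): buffer="nuntnrnf" (len 8), cursors c1@1 c2@3 c3@7, authorship 1.2...3.
After op 2 (move_left): buffer="nuntnrnf" (len 8), cursors c1@0 c2@2 c3@6, authorship 1.2...3.
After op 3 (move_right): buffer="nuntnrnf" (len 8), cursors c1@1 c2@3 c3@7, authorship 1.2...3.
After op 4 (insert('a')): buffer="naunatnrnaf" (len 11), cursors c1@2 c2@5 c3@10, authorship 11.22...33.
After op 5 (insert('t')): buffer="natunattnrnatf" (len 14), cursors c1@3 c2@7 c3@13, authorship 111.222...333.
After op 6 (insert('b')): buffer="natbunatbtnrnatbf" (len 17), cursors c1@4 c2@9 c3@16, authorship 1111.2222...3333.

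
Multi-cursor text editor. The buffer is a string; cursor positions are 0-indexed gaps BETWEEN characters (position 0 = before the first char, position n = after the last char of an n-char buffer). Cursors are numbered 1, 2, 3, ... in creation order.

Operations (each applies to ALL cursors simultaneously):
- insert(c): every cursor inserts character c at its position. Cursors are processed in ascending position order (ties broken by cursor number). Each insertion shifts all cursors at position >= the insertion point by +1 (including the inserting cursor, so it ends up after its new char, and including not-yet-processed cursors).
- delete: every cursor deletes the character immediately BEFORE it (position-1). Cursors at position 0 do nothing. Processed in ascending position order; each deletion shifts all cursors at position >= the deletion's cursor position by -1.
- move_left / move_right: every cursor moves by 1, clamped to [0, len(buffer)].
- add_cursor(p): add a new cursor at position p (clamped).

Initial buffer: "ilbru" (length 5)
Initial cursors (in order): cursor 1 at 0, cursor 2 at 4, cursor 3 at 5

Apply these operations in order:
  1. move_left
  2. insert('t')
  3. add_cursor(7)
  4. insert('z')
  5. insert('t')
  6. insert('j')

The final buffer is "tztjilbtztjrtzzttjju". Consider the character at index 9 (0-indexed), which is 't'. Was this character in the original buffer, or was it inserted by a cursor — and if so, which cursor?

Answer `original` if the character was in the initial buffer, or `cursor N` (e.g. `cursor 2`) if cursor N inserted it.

After op 1 (move_left): buffer="ilbru" (len 5), cursors c1@0 c2@3 c3@4, authorship .....
After op 2 (insert('t')): buffer="tilbtrtu" (len 8), cursors c1@1 c2@5 c3@7, authorship 1...2.3.
After op 3 (add_cursor(7)): buffer="tilbtrtu" (len 8), cursors c1@1 c2@5 c3@7 c4@7, authorship 1...2.3.
After op 4 (insert('z')): buffer="tzilbtzrtzzu" (len 12), cursors c1@2 c2@7 c3@11 c4@11, authorship 11...22.334.
After op 5 (insert('t')): buffer="tztilbtztrtzzttu" (len 16), cursors c1@3 c2@9 c3@15 c4@15, authorship 111...222.33434.
After op 6 (insert('j')): buffer="tztjilbtztjrtzzttjju" (len 20), cursors c1@4 c2@11 c3@19 c4@19, authorship 1111...2222.3343434.
Authorship (.=original, N=cursor N): 1 1 1 1 . . . 2 2 2 2 . 3 3 4 3 4 3 4 .
Index 9: author = 2

Answer: cursor 2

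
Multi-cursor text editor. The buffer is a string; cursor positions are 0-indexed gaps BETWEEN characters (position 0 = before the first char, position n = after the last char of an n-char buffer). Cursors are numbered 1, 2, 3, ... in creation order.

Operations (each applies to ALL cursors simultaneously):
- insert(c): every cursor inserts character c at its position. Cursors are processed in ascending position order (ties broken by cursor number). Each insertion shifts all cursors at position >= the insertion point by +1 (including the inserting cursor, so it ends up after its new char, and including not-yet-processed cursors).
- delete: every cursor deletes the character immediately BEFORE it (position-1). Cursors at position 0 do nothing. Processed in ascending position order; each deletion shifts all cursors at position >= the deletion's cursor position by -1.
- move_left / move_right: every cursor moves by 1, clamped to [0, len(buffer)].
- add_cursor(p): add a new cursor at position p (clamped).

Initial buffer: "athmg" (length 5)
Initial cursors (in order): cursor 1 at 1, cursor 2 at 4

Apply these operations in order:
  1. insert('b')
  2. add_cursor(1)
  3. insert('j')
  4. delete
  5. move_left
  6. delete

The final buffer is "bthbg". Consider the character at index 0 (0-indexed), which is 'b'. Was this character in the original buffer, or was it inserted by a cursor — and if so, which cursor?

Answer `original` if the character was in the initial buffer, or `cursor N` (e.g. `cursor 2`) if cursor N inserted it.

Answer: cursor 1

Derivation:
After op 1 (insert('b')): buffer="abthmbg" (len 7), cursors c1@2 c2@6, authorship .1...2.
After op 2 (add_cursor(1)): buffer="abthmbg" (len 7), cursors c3@1 c1@2 c2@6, authorship .1...2.
After op 3 (insert('j')): buffer="ajbjthmbjg" (len 10), cursors c3@2 c1@4 c2@9, authorship .311...22.
After op 4 (delete): buffer="abthmbg" (len 7), cursors c3@1 c1@2 c2@6, authorship .1...2.
After op 5 (move_left): buffer="abthmbg" (len 7), cursors c3@0 c1@1 c2@5, authorship .1...2.
After op 6 (delete): buffer="bthbg" (len 5), cursors c1@0 c3@0 c2@3, authorship 1..2.
Authorship (.=original, N=cursor N): 1 . . 2 .
Index 0: author = 1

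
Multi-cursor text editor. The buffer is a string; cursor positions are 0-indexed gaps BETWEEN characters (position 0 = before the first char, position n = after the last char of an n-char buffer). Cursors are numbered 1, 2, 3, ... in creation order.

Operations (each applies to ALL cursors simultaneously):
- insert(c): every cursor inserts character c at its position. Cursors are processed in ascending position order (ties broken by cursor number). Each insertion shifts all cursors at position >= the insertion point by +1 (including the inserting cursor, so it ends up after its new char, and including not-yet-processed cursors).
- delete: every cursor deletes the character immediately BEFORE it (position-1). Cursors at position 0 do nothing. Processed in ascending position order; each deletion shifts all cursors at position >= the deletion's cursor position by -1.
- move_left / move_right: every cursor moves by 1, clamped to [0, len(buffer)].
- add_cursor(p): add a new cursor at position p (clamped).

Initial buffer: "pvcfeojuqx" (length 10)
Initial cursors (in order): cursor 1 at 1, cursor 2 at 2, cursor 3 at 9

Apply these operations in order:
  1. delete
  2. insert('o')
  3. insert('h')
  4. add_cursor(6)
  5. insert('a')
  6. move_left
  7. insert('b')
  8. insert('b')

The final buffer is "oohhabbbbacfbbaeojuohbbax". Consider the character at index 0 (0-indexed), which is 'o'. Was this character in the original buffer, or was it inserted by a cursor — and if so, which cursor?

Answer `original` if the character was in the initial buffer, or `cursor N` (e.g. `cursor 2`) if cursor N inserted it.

Answer: cursor 1

Derivation:
After op 1 (delete): buffer="cfeojux" (len 7), cursors c1@0 c2@0 c3@6, authorship .......
After op 2 (insert('o')): buffer="oocfeojuox" (len 10), cursors c1@2 c2@2 c3@9, authorship 12......3.
After op 3 (insert('h')): buffer="oohhcfeojuohx" (len 13), cursors c1@4 c2@4 c3@12, authorship 1212......33.
After op 4 (add_cursor(6)): buffer="oohhcfeojuohx" (len 13), cursors c1@4 c2@4 c4@6 c3@12, authorship 1212......33.
After op 5 (insert('a')): buffer="oohhaacfaeojuohax" (len 17), cursors c1@6 c2@6 c4@9 c3@16, authorship 121212..4....333.
After op 6 (move_left): buffer="oohhaacfaeojuohax" (len 17), cursors c1@5 c2@5 c4@8 c3@15, authorship 121212..4....333.
After op 7 (insert('b')): buffer="oohhabbacfbaeojuohbax" (len 21), cursors c1@7 c2@7 c4@11 c3@19, authorship 12121122..44....3333.
After op 8 (insert('b')): buffer="oohhabbbbacfbbaeojuohbbax" (len 25), cursors c1@9 c2@9 c4@14 c3@23, authorship 1212112122..444....33333.
Authorship (.=original, N=cursor N): 1 2 1 2 1 1 2 1 2 2 . . 4 4 4 . . . . 3 3 3 3 3 .
Index 0: author = 1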